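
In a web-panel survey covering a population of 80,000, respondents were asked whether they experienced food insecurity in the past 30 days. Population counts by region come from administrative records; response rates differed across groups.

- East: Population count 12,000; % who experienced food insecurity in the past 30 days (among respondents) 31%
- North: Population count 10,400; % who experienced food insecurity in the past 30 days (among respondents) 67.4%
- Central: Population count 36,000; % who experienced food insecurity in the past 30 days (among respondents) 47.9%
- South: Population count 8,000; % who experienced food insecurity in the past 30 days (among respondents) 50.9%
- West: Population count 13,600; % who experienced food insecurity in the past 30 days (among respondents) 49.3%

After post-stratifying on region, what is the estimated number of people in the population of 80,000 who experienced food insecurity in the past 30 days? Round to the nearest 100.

Each cell contributes its population count × the respondent rate:
  East: 12,000 × 31% = 3720
  North: 10,400 × 67.4% = 7009.6
  Central: 36,000 × 47.9% = 17,244
  South: 8,000 × 50.9% = 4072
  West: 13,600 × 49.3% = 6704.8
Estimated total = 38750.4 → 38,800.

38,800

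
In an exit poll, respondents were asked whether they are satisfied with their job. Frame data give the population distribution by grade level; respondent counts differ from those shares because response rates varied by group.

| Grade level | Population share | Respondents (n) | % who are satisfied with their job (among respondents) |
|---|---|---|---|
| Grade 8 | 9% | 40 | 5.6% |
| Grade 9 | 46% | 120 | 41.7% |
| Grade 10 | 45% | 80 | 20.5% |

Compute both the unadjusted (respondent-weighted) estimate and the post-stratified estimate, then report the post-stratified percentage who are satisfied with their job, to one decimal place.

28.9%

Naive respondent-only estimate (weights = respondent counts):
  (40/240)×5.6 + (120/240)×41.7 + (80/240)×20.5 = 28.6167%
Reweighting by population grade level shares:
  0.09×5.6 + 0.46×41.7 + 0.45×20.5 = 28.911%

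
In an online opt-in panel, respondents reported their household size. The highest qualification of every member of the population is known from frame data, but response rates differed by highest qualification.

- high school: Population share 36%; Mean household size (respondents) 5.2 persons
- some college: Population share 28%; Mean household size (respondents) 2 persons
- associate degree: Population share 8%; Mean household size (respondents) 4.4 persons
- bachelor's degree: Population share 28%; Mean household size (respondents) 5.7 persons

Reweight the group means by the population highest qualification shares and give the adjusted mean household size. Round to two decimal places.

Post-stratification weights by population share, not respondent share:
  high school: 0.36 × 5.2 = 1.872
  some college: 0.28 × 2 = 0.56
  associate degree: 0.08 × 4.4 = 0.352
  bachelor's degree: 0.28 × 5.7 = 1.596
Post-stratified estimate = 4.38 → 4.38.

4.38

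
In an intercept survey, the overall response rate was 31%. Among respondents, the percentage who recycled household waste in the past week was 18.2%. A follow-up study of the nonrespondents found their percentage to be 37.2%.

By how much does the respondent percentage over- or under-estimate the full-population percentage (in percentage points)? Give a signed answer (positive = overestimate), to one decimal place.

Nonresponse fraction = 1 − 0.31 = 0.69.
Bias = (nonresponse fraction) × (respondent percentage − nonrespondent percentage)
     = 0.69 × (18.2 − 37.2) = 0.69 × -19 = -13.11.

-13.1 percentage points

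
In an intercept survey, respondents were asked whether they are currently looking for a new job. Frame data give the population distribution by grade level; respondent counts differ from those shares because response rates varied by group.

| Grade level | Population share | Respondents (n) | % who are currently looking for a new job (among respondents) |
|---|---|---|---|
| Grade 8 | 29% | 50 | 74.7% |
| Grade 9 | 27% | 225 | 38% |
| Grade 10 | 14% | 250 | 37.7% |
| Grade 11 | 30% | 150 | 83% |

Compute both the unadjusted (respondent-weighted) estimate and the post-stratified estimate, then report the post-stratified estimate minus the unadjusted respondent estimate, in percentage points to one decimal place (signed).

Unadjusted (pooled respondent) estimate weights by respondent counts:
  (50/675)×74.7 + (225/675)×38 + (250/675)×37.7 + (150/675)×83 = 50.6074%
Reweighting by population grade level shares:
  0.29×74.7 + 0.27×38 + 0.14×37.7 + 0.3×83 = 62.101%
Difference = 62.101 − 50.6074 = 11.4936 pp.

+11.5 percentage points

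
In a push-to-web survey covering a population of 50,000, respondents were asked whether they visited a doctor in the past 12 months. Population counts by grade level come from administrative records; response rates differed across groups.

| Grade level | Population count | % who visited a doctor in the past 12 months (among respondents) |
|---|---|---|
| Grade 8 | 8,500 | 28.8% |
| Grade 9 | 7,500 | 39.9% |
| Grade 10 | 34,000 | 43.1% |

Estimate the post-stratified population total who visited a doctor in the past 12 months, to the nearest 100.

20,100

Each cell contributes its population count × the respondent rate:
  Grade 8: 8,500 × 28.8% = 2448
  Grade 9: 7,500 × 39.9% = 2992.5
  Grade 10: 34,000 × 43.1% = 14,654
Estimated total = 20094.5 → 20,100.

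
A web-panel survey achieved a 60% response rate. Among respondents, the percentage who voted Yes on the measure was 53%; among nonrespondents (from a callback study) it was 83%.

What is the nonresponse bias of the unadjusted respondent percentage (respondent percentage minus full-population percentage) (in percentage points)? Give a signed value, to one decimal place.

Nonresponse fraction = 1 − 0.6 = 0.4.
Bias = (nonresponse fraction) × (respondent percentage − nonrespondent percentage)
     = 0.4 × (53 − 83) = 0.4 × -30 = -12.

-12.0 percentage points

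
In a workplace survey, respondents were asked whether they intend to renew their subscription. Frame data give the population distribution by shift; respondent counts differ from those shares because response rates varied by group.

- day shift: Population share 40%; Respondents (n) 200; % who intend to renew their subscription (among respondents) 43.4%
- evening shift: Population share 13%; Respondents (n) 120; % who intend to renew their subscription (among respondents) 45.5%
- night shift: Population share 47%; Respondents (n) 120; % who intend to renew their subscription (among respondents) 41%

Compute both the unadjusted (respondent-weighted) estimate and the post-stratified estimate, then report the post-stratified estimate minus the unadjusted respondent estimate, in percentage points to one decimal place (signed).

-0.8 percentage points

Unadjusted (pooled respondent) estimate weights by respondent counts:
  (200/440)×43.4 + (120/440)×45.5 + (120/440)×41 = 43.3182%
Post-stratifying to population shares instead:
  0.4×43.4 + 0.13×45.5 + 0.47×41 = 42.545%
Difference = 42.545 − 43.3182 = -0.7732 pp.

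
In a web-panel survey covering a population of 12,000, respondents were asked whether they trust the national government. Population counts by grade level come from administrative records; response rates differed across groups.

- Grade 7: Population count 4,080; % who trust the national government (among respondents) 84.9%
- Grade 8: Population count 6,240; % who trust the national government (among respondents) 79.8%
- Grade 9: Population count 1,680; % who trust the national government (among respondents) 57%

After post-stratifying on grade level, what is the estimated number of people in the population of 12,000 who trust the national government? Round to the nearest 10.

Apply each group's respondent rate to its population count:
  Grade 7: 4,080 × 84.9% = 3463.92
  Grade 8: 6,240 × 79.8% = 4979.52
  Grade 9: 1,680 × 57% = 957.6
Estimated total = 9401.04 → 9,400.

9,400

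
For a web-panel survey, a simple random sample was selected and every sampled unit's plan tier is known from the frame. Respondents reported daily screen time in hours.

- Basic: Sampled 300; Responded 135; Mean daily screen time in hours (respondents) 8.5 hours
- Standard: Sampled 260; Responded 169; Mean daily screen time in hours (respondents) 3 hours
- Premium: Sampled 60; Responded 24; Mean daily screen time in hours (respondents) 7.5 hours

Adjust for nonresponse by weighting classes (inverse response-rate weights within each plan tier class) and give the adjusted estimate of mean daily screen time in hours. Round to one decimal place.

6.1

Class response rates: Basic 135/300 = 45%, Standard 169/260 = 65%, Premium 24/60 = 40%.
Weighting each respondent by the inverse class response rate inflates each class back to its sampled size, so the class weight is n_sampled:
  Basic: 300 × 8.5 = 2550
  Standard: 260 × 3 = 780
  Premium: 60 × 7.5 = 450
Adjusted estimate = 3780 / 620 = 6.09677 → 6.1.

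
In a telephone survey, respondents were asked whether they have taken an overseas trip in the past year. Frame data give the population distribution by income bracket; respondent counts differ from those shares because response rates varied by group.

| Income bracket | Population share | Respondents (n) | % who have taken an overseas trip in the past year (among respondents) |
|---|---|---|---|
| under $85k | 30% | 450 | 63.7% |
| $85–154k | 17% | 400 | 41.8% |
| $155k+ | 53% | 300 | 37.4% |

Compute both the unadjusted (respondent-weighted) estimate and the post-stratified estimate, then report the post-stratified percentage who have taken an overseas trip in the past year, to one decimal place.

46.0%

Without adjustment, the pooled respondent share is:
  (450/1150)×63.7 + (400/1150)×41.8 + (300/1150)×37.4 = 49.2217%
Post-stratified estimate weights by population shares:
  0.3×63.7 + 0.17×41.8 + 0.53×37.4 = 46.038%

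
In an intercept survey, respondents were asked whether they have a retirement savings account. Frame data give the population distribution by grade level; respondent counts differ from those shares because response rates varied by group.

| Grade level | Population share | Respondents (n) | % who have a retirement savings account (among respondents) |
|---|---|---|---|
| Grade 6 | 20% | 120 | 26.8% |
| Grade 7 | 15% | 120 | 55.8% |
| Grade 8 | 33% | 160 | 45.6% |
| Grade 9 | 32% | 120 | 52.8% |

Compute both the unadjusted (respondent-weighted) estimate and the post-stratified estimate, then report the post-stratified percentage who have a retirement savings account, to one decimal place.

Naive respondent-only estimate (weights = respondent counts):
  (120/520)×26.8 + (120/520)×55.8 + (160/520)×45.6 + (120/520)×52.8 = 45.2769%
Post-stratifying to population shares instead:
  0.2×26.8 + 0.15×55.8 + 0.33×45.6 + 0.32×52.8 = 45.674%

45.7%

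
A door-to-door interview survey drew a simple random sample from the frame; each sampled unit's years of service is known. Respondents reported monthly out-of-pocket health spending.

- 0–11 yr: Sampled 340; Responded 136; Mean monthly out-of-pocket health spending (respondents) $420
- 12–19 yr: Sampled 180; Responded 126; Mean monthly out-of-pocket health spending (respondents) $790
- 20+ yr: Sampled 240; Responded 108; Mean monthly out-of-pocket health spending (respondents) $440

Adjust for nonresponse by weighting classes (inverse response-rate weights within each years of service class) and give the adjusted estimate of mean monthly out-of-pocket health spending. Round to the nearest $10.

Response rates by class: 0–11 yr 136/340 = 40%, 12–19 yr 126/180 = 70%, 20+ yr 108/240 = 45%.
With weight = n_sampled/n_responded per class, the weighted class total is n_sampled:
  0–11 yr: 340 × 420 = 142,800
  12–19 yr: 180 × 790 = 142,200
  20+ yr: 240 × 440 = 105,600
Adjusted estimate = 390,600 / 760 = 513.947 → $510.

$510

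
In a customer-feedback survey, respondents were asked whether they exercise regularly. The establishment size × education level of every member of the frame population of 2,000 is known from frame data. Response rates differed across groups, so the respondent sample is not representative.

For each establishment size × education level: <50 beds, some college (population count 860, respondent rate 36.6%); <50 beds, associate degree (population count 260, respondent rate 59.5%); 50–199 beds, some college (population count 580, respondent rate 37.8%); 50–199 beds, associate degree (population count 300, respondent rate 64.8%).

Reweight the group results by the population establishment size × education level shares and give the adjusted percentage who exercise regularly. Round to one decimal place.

44.2%

Each cell contributes population-share × respondent value:
  <50 beds, some college: (860/2,000) × 36.6 = 15.738
  <50 beds, associate degree: (260/2,000) × 59.5 = 7.735
  50–199 beds, some college: (580/2,000) × 37.8 = 10.962
  50–199 beds, associate degree: (300/2,000) × 64.8 = 9.72
Post-stratified estimate = 44.155 → 44.2%.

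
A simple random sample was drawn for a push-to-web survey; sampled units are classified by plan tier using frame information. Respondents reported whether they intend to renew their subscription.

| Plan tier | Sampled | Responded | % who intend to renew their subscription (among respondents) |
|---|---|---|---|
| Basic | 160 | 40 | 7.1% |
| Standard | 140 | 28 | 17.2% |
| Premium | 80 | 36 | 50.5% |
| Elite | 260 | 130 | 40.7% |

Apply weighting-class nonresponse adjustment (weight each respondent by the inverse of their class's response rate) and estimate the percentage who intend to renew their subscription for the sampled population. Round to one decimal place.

Response rates by class: Basic 40/160 = 25%, Standard 28/140 = 20%, Premium 36/80 = 45%, Elite 130/260 = 50%.
With weight = n_sampled/n_responded per class, the weighted class total is n_sampled:
  Basic: 160 × 7.1 = 1136
  Standard: 140 × 17.2 = 2408
  Premium: 80 × 50.5 = 4040
  Elite: 260 × 40.7 = 10,582
Adjusted estimate = 18,166 / 640 = 28.3844 → 28.4%.

28.4%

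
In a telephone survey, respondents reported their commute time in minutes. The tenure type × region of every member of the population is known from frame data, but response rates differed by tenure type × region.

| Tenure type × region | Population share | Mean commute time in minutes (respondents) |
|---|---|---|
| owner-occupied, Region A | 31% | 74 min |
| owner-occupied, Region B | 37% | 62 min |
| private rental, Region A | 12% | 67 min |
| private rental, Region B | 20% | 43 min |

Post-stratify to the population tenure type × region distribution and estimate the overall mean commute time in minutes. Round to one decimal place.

62.5

Each cell contributes population-share × respondent value:
  owner-occupied, Region A: 0.31 × 74 = 22.94
  owner-occupied, Region B: 0.37 × 62 = 22.94
  private rental, Region A: 0.12 × 67 = 8.04
  private rental, Region B: 0.2 × 43 = 8.6
Post-stratified estimate = 62.52 → 62.5.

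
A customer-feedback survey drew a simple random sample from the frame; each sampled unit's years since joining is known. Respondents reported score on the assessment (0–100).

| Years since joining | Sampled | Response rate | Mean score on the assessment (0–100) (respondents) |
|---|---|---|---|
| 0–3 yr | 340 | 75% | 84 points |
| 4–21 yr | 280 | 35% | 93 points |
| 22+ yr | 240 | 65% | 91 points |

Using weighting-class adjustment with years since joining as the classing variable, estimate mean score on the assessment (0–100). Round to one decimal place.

88.9

Weighting each respondent by the inverse class response rate inflates each class back to its sampled size, so the class weight is n_sampled:
  0–3 yr: 340 × 84 = 28,560
  4–21 yr: 280 × 93 = 26,040
  22+ yr: 240 × 91 = 21,840
Adjusted estimate = 76,440 / 860 = 88.8837 → 88.9.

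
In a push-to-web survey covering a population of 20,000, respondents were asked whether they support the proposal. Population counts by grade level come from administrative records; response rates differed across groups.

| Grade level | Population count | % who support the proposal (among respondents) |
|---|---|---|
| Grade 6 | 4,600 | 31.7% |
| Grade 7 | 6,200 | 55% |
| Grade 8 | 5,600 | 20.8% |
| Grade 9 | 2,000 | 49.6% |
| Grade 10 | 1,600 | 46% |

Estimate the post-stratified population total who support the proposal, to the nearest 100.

Apply each group's respondent rate to its population count:
  Grade 6: 4,600 × 31.7% = 1458.2
  Grade 7: 6,200 × 55% = 3410
  Grade 8: 5,600 × 20.8% = 1164.8
  Grade 9: 2,000 × 49.6% = 992
  Grade 10: 1,600 × 46% = 736
Estimated total = 7761 → 7,800.

7,800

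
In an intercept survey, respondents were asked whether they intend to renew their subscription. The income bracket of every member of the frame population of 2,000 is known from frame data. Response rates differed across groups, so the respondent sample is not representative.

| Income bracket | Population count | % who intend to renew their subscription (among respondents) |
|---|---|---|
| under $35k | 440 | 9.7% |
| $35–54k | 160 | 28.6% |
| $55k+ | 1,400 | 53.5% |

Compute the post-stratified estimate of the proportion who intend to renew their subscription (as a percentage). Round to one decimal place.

Each cell contributes population-share × respondent value:
  under $35k: (440/2,000) × 9.7 = 2.134
  $35–54k: (160/2,000) × 28.6 = 2.288
  $55k+: (1,400/2,000) × 53.5 = 37.45
Post-stratified estimate = 41.872 → 41.9%.

41.9%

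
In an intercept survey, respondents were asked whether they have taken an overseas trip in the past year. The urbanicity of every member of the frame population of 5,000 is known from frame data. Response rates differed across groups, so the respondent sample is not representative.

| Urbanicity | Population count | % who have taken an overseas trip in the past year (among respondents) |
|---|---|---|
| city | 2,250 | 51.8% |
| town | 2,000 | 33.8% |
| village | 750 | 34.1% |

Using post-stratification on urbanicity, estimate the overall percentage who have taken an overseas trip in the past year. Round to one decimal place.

Reweight to the known urbanicity distribution:
  city: (2,250/5,000) × 51.8 = 23.31
  town: (2,000/5,000) × 33.8 = 13.52
  village: (750/5,000) × 34.1 = 5.115
Post-stratified estimate = 41.945 → 41.9%.

41.9%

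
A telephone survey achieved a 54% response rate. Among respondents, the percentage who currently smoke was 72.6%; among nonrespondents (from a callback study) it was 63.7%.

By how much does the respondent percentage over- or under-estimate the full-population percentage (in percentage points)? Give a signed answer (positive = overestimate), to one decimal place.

Nonresponse fraction = 1 − 0.54 = 0.46.
Bias = (nonresponse fraction) × (respondent percentage − nonrespondent percentage)
     = 0.46 × (72.6 − 63.7) = 0.46 × 8.9 = 4.094.

+4.1 percentage points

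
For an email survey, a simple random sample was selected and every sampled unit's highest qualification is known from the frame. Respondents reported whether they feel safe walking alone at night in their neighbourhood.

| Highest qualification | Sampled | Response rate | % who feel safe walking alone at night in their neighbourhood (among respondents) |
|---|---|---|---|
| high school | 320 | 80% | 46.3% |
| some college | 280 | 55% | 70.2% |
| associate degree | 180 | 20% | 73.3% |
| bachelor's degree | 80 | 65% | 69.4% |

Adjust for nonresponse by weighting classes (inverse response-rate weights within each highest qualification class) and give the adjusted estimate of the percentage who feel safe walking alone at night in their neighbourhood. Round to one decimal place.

61.9%

Each respondent's weight = sampled/responded in their class; summing within a class gives n_sampled, so:
  high school: 320 × 46.3 = 14,816
  some college: 280 × 70.2 = 19,656
  associate degree: 180 × 73.3 = 13,194
  bachelor's degree: 80 × 69.4 = 5552
Adjusted estimate = 53,218 / 860 = 61.8814 → 61.9%.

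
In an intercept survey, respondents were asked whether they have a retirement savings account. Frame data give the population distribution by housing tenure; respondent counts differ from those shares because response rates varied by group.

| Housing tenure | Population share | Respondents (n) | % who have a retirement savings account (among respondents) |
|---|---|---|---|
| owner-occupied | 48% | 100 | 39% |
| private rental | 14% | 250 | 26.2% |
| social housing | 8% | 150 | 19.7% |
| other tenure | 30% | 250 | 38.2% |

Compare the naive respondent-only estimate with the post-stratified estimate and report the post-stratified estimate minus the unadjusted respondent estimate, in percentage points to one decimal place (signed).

+4.8 percentage points

Unadjusted (pooled respondent) estimate weights by respondent counts:
  (100/750)×39 + (250/750)×26.2 + (150/750)×19.7 + (250/750)×38.2 = 30.6067%
Post-stratified estimate weights by population shares:
  0.48×39 + 0.14×26.2 + 0.08×19.7 + 0.3×38.2 = 35.424%
Difference = 35.424 − 30.6067 = 4.8173 pp.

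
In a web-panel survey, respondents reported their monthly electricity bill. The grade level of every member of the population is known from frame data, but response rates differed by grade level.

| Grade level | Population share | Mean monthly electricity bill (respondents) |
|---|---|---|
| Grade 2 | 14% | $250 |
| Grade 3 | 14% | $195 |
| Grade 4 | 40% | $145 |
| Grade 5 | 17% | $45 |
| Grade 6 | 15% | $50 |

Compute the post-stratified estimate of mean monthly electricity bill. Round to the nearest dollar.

Reweight to the known grade level distribution:
  Grade 2: 0.14 × 250 = 35
  Grade 3: 0.14 × 195 = 27.3
  Grade 4: 0.4 × 145 = 58
  Grade 5: 0.17 × 45 = 7.65
  Grade 6: 0.15 × 50 = 7.5
Post-stratified estimate = 135.45 → $135.

$135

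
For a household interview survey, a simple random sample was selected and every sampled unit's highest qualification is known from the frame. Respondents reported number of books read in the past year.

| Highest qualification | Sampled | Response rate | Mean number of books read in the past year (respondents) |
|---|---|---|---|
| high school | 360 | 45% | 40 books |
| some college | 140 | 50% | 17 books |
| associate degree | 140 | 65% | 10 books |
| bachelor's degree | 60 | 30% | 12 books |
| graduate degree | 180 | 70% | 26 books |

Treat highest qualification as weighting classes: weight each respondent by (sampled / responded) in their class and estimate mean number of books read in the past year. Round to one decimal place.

26.8

With weight = n_sampled/n_responded per class, the weighted class total is n_sampled:
  high school: 360 × 40 = 14,400
  some college: 140 × 17 = 2380
  associate degree: 140 × 10 = 1400
  bachelor's degree: 60 × 12 = 720
  graduate degree: 180 × 26 = 4680
Adjusted estimate = 23,580 / 880 = 26.7955 → 26.8.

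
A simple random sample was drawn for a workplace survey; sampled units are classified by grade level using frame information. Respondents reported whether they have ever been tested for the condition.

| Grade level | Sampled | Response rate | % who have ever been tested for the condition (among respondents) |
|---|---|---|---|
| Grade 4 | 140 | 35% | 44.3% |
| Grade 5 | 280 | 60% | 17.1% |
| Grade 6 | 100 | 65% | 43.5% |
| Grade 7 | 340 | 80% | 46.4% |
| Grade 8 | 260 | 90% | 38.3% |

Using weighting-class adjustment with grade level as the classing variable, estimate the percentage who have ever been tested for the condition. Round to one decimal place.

36.7%

Inverse-response-rate weighting restores each class to its sampled count, so class totals weight by n_sampled:
  Grade 4: 140 × 44.3 = 6202
  Grade 5: 280 × 17.1 = 4788
  Grade 6: 100 × 43.5 = 4350
  Grade 7: 340 × 46.4 = 15,776
  Grade 8: 260 × 38.3 = 9958
Adjusted estimate = 41,074 / 1,120 = 36.6732 → 36.7%.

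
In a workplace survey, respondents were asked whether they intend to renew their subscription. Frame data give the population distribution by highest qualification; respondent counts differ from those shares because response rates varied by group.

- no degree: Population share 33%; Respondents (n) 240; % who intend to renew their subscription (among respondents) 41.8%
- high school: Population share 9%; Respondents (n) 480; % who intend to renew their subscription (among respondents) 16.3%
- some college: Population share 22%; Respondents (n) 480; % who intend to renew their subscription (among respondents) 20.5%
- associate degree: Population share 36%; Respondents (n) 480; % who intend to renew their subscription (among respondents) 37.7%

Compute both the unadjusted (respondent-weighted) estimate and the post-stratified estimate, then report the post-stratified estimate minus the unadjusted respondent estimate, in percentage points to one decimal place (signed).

Unadjusted (pooled respondent) estimate weights by respondent counts:
  (240/1680)×41.8 + (480/1680)×16.3 + (480/1680)×20.5 + (480/1680)×37.7 = 27.2571%
Reweighting by population highest qualification shares:
  0.33×41.8 + 0.09×16.3 + 0.22×20.5 + 0.36×37.7 = 33.343%
Difference = 33.343 − 27.2571 = 6.0859 pp.

+6.1 percentage points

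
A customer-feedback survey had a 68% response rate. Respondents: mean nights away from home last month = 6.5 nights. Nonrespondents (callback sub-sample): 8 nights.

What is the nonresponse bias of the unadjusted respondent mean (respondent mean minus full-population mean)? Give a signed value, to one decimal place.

-0.5

Nonresponse fraction = 1 − 0.68 = 0.32.
Bias = (nonresponse fraction) × (respondent mean − nonrespondent mean)
     = 0.32 × (6.5 − 8) = 0.32 × -1.5 = -0.48.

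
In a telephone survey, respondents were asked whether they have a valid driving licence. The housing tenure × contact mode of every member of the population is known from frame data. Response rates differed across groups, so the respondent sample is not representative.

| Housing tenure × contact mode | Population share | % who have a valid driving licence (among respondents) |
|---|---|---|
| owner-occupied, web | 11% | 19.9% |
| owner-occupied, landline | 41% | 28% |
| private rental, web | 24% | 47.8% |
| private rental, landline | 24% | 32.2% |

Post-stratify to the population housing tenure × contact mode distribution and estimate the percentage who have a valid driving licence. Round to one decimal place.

32.9%

Each cell contributes population-share × respondent value:
  owner-occupied, web: 0.11 × 19.9 = 2.189
  owner-occupied, landline: 0.41 × 28 = 11.48
  private rental, web: 0.24 × 47.8 = 11.472
  private rental, landline: 0.24 × 32.2 = 7.728
Post-stratified estimate = 32.869 → 32.9%.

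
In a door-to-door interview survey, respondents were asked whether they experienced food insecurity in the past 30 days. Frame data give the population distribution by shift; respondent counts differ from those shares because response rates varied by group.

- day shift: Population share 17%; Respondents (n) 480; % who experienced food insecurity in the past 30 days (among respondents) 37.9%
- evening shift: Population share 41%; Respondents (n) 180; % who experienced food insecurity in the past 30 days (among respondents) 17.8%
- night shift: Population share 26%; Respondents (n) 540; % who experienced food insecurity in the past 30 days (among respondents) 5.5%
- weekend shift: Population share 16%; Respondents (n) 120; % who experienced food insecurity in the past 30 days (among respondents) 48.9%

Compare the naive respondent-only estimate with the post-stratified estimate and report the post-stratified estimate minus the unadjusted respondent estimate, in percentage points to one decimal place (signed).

Without adjustment, the pooled respondent share is:
  (480/1320)×37.9 + (180/1320)×17.8 + (540/1320)×5.5 + (120/1320)×48.9 = 22.9045%
Post-stratified estimate weights by population shares:
  0.17×37.9 + 0.41×17.8 + 0.26×5.5 + 0.16×48.9 = 22.995%
Difference = 22.995 − 22.9045 = 0.0905 pp.

+0.1 percentage points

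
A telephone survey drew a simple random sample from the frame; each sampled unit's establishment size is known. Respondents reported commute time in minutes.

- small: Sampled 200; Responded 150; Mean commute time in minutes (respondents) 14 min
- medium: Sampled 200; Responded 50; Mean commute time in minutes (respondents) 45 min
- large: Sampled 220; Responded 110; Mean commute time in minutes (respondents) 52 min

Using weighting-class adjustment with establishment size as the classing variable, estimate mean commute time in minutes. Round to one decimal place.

Response rates by class: small 150/200 = 75%, medium 50/200 = 25%, large 110/220 = 50%.
Weighting each respondent by the inverse class response rate inflates each class back to its sampled size, so the class weight is n_sampled:
  small: 200 × 14 = 2800
  medium: 200 × 45 = 9000
  large: 220 × 52 = 11,440
Adjusted estimate = 23,240 / 620 = 37.4839 → 37.5.

37.5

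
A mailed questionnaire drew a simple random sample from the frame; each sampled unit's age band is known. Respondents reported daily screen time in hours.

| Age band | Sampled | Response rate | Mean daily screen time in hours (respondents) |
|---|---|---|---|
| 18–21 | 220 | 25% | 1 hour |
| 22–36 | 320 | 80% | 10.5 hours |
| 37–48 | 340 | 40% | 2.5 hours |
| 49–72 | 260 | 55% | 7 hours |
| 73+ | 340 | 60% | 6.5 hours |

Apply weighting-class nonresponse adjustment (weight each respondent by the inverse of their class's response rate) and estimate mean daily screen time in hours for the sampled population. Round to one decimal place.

With weight = n_sampled/n_responded per class, the weighted class total is n_sampled:
  18–21: 220 × 1 = 220
  22–36: 320 × 10.5 = 3360
  37–48: 340 × 2.5 = 850
  49–72: 260 × 7 = 1820
  73+: 340 × 6.5 = 2210
Adjusted estimate = 8460 / 1,480 = 5.71622 → 5.7.

5.7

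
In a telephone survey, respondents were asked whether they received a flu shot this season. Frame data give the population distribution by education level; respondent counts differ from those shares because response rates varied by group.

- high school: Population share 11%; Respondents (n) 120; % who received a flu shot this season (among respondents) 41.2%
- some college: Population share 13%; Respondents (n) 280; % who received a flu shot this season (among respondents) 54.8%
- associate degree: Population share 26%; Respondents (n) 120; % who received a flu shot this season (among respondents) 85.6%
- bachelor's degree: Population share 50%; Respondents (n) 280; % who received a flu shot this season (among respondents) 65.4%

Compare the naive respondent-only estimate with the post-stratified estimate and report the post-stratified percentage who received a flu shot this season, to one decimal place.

Without adjustment, the pooled respondent share is:
  (120/800)×41.2 + (280/800)×54.8 + (120/800)×85.6 + (280/800)×65.4 = 61.09%
Post-stratifying to population shares instead:
  0.11×41.2 + 0.13×54.8 + 0.26×85.6 + 0.5×65.4 = 66.612%

66.6%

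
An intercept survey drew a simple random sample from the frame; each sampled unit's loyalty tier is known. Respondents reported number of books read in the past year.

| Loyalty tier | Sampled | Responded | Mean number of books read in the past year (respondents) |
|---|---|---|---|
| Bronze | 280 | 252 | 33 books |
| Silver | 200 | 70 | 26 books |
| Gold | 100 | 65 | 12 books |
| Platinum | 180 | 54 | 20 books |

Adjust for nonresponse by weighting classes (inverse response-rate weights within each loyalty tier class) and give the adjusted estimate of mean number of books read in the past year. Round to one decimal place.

Class response rates: Bronze 252/280 = 90%, Silver 70/200 = 35%, Gold 65/100 = 65%, Platinum 54/180 = 30%.
Weighting each respondent by the inverse class response rate inflates each class back to its sampled size, so the class weight is n_sampled:
  Bronze: 280 × 33 = 9240
  Silver: 200 × 26 = 5200
  Gold: 100 × 12 = 1200
  Platinum: 180 × 20 = 3600
Adjusted estimate = 19,240 / 760 = 25.3158 → 25.3.

25.3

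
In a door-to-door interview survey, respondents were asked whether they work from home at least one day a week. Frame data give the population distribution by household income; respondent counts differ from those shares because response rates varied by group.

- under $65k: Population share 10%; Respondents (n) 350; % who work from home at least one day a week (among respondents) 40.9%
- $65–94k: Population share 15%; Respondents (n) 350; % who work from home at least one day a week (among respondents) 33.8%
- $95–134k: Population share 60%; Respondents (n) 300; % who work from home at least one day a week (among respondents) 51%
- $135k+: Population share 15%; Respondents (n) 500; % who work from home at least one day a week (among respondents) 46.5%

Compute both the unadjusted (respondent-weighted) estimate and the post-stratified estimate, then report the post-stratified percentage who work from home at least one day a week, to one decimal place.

46.7%

Naive respondent-only estimate (weights = respondent counts):
  (350/1500)×40.9 + (350/1500)×33.8 + (300/1500)×51 + (500/1500)×46.5 = 43.13%
Post-stratifying to population shares instead:
  0.1×40.9 + 0.15×33.8 + 0.6×51 + 0.15×46.5 = 46.735%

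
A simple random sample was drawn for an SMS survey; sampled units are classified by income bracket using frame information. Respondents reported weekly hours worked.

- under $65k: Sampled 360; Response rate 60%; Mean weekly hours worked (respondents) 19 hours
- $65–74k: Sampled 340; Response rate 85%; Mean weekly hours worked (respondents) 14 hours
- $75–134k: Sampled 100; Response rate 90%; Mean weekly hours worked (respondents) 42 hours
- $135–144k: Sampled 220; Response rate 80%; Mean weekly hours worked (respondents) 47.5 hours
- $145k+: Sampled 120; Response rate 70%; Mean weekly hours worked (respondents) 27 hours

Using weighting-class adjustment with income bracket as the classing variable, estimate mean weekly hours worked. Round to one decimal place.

25.9

Weighting each respondent by the inverse class response rate inflates each class back to its sampled size, so the class weight is n_sampled:
  under $65k: 360 × 19 = 6840
  $65–74k: 340 × 14 = 4760
  $75–134k: 100 × 42 = 4200
  $135–144k: 220 × 47.5 = 10,450
  $145k+: 120 × 27 = 3240
Adjusted estimate = 29,490 / 1,140 = 25.8684 → 25.9.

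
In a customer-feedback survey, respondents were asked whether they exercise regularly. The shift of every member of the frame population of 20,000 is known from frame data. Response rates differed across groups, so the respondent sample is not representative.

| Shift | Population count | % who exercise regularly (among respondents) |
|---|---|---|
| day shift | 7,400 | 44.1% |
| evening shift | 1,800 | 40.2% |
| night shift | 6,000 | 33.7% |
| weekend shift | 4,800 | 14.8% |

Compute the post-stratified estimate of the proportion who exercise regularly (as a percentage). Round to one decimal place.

33.6%

Reweight to the known shift distribution:
  day shift: (7,400/20,000) × 44.1 = 16.317
  evening shift: (1,800/20,000) × 40.2 = 3.618
  night shift: (6,000/20,000) × 33.7 = 10.11
  weekend shift: (4,800/20,000) × 14.8 = 3.552
Post-stratified estimate = 33.597 → 33.6%.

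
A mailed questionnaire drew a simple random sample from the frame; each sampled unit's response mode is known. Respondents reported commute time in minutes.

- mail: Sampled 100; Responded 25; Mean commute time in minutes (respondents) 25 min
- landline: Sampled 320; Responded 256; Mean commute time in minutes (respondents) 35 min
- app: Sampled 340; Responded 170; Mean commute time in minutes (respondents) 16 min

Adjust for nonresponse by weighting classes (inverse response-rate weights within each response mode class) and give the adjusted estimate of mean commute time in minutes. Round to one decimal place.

25.2

Class response rates: mail 25/100 = 25%, landline 256/320 = 80%, app 170/340 = 50%.
Each respondent's weight = sampled/responded in their class; summing within a class gives n_sampled, so:
  mail: 100 × 25 = 2500
  landline: 320 × 35 = 11,200
  app: 340 × 16 = 5440
Adjusted estimate = 19,140 / 760 = 25.1842 → 25.2.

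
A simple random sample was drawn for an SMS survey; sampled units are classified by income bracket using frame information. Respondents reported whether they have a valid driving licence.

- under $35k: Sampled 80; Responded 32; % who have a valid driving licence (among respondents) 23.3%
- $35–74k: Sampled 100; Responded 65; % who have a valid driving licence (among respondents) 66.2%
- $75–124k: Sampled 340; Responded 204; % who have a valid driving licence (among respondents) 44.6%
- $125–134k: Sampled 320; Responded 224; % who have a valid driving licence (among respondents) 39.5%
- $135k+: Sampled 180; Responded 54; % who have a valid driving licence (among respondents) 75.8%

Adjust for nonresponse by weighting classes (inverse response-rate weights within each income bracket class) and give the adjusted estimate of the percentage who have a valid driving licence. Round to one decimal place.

49.0%

Class response rates: under $35k 32/80 = 40%, $35–74k 65/100 = 65%, $75–124k 204/340 = 60%, $125–134k 224/320 = 70%, $135k+ 54/180 = 30%.
Weighting each respondent by the inverse class response rate inflates each class back to its sampled size, so the class weight is n_sampled:
  under $35k: 80 × 23.3 = 1864
  $35–74k: 100 × 66.2 = 6620
  $75–124k: 340 × 44.6 = 15,164
  $125–134k: 320 × 39.5 = 12,640
  $135k+: 180 × 75.8 = 13,644
Adjusted estimate = 49,932 / 1,020 = 48.9529 → 49.0%.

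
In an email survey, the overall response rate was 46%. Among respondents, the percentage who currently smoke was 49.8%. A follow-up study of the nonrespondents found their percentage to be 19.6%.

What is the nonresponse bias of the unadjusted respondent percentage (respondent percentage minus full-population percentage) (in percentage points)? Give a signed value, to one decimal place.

+16.3 percentage points

Nonresponse fraction = 1 − 0.46 = 0.54.
Bias = (nonresponse fraction) × (respondent percentage − nonrespondent percentage)
     = 0.54 × (49.8 − 19.6) = 0.54 × 30.2 = 16.308.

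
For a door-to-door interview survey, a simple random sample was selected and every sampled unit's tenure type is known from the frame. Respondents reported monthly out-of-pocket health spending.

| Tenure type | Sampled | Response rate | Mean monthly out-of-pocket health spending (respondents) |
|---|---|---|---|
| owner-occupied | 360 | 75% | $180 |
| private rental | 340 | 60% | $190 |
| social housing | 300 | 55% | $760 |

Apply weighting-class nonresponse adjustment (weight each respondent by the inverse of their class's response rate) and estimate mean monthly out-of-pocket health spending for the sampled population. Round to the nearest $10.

$360

Each respondent's weight = sampled/responded in their class; summing within a class gives n_sampled, so:
  owner-occupied: 360 × 180 = 64,800
  private rental: 340 × 190 = 64,600
  social housing: 300 × 760 = 228,000
Adjusted estimate = 357,400 / 1,000 = 357.4 → $360.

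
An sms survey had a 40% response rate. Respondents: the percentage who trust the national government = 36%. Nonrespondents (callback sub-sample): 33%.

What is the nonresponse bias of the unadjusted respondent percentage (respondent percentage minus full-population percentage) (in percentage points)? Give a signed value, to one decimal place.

+1.8 percentage points

Nonresponse fraction = 1 − 0.4 = 0.6.
Bias = (nonresponse fraction) × (respondent percentage − nonrespondent percentage)
     = 0.6 × (36 − 33) = 0.6 × 3 = 1.8.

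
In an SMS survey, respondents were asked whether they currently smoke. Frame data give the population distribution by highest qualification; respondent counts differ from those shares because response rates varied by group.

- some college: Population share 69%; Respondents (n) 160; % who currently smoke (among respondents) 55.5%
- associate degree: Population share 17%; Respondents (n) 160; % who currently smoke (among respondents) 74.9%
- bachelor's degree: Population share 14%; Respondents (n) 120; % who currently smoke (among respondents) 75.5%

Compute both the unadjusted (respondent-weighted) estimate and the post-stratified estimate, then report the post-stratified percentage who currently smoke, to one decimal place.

61.6%

Without adjustment, the pooled respondent share is:
  (160/440)×55.5 + (160/440)×74.9 + (120/440)×75.5 = 68.0091%
Post-stratifying to population shares instead:
  0.69×55.5 + 0.17×74.9 + 0.14×75.5 = 61.598%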